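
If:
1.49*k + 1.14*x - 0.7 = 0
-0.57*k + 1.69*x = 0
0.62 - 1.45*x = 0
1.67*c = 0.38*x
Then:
No Solution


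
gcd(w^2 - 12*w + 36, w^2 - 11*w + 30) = w - 6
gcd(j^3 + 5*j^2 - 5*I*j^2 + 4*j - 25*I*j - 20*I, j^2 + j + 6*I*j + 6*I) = j + 1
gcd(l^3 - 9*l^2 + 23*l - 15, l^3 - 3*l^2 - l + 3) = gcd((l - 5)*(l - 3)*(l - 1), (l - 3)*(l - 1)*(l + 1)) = l^2 - 4*l + 3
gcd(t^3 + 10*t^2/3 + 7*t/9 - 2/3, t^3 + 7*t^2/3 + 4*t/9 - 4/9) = t^2 + t/3 - 2/9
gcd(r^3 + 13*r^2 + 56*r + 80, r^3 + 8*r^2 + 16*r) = r^2 + 8*r + 16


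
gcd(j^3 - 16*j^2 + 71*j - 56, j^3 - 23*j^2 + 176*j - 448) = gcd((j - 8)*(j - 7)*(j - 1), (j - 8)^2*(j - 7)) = j^2 - 15*j + 56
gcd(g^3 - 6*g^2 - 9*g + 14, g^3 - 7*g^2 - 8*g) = 1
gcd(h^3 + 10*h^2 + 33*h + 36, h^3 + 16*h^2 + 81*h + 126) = h + 3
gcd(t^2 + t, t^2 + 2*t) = t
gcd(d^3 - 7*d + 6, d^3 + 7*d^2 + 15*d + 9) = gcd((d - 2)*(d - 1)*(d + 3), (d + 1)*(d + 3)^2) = d + 3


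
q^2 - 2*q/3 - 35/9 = (q - 7/3)*(q + 5/3)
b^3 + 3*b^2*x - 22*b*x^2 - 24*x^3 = (b - 4*x)*(b + x)*(b + 6*x)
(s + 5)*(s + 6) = s^2 + 11*s + 30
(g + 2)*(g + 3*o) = g^2 + 3*g*o + 2*g + 6*o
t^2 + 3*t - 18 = (t - 3)*(t + 6)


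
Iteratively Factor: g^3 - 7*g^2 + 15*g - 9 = (g - 3)*(g^2 - 4*g + 3) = (g - 3)*(g - 1)*(g - 3)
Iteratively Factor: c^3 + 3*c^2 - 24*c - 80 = (c + 4)*(c^2 - c - 20) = (c - 5)*(c + 4)*(c + 4)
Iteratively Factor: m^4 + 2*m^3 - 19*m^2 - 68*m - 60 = (m + 2)*(m^3 - 19*m - 30) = (m - 5)*(m + 2)*(m^2 + 5*m + 6) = (m - 5)*(m + 2)^2*(m + 3)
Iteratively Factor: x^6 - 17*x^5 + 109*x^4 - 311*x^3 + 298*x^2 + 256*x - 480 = (x - 3)*(x^5 - 14*x^4 + 67*x^3 - 110*x^2 - 32*x + 160) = (x - 4)*(x - 3)*(x^4 - 10*x^3 + 27*x^2 - 2*x - 40) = (x - 5)*(x - 4)*(x - 3)*(x^3 - 5*x^2 + 2*x + 8) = (x - 5)*(x - 4)^2*(x - 3)*(x^2 - x - 2) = (x - 5)*(x - 4)^2*(x - 3)*(x - 2)*(x + 1)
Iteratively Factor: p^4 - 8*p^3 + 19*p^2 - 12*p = (p - 1)*(p^3 - 7*p^2 + 12*p) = p*(p - 1)*(p^2 - 7*p + 12) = p*(p - 4)*(p - 1)*(p - 3)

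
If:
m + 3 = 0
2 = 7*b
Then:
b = 2/7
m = -3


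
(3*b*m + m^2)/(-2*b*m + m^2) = (-3*b - m)/(2*b - m)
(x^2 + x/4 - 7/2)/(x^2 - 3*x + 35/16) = 4*(x + 2)/(4*x - 5)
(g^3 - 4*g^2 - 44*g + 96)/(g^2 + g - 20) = (g^3 - 4*g^2 - 44*g + 96)/(g^2 + g - 20)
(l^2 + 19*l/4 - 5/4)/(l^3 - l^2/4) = (l + 5)/l^2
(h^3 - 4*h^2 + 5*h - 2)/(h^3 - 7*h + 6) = (h - 1)/(h + 3)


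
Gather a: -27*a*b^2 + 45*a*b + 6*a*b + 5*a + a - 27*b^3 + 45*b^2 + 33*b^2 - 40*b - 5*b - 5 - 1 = a*(-27*b^2 + 51*b + 6) - 27*b^3 + 78*b^2 - 45*b - 6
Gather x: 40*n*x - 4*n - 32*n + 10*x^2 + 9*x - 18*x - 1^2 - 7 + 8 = -36*n + 10*x^2 + x*(40*n - 9)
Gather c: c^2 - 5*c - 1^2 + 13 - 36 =c^2 - 5*c - 24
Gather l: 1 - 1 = 0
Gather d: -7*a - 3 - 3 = -7*a - 6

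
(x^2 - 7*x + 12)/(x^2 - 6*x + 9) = (x - 4)/(x - 3)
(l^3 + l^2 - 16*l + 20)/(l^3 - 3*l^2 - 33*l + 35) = (l^2 - 4*l + 4)/(l^2 - 8*l + 7)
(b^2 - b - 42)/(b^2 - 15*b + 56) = (b + 6)/(b - 8)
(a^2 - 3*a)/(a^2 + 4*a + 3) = a*(a - 3)/(a^2 + 4*a + 3)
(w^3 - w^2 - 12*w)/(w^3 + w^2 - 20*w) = (w + 3)/(w + 5)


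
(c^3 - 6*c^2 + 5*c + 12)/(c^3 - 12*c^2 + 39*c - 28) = (c^2 - 2*c - 3)/(c^2 - 8*c + 7)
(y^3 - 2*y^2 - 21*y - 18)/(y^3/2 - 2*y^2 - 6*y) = 2*(y^2 + 4*y + 3)/(y*(y + 2))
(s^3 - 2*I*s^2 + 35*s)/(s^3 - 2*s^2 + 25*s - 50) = s*(s - 7*I)/(s^2 - s*(2 + 5*I) + 10*I)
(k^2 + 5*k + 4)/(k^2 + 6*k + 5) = (k + 4)/(k + 5)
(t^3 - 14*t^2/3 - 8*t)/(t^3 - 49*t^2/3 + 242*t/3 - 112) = t*(3*t + 4)/(3*t^2 - 31*t + 56)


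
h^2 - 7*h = h*(h - 7)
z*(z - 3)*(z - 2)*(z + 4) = z^4 - z^3 - 14*z^2 + 24*z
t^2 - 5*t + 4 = (t - 4)*(t - 1)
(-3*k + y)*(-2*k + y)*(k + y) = 6*k^3 + k^2*y - 4*k*y^2 + y^3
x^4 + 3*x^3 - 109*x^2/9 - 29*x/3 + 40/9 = (x - 8/3)*(x - 1/3)*(x + 1)*(x + 5)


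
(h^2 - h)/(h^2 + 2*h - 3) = h/(h + 3)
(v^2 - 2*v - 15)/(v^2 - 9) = (v - 5)/(v - 3)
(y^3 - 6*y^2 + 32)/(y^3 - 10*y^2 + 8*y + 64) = (y - 4)/(y - 8)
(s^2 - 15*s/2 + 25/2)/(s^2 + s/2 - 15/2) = (s - 5)/(s + 3)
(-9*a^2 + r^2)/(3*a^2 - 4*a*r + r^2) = (3*a + r)/(-a + r)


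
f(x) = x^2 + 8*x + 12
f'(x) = 2*x + 8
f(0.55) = 16.70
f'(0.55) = 9.10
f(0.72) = 18.28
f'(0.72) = 9.44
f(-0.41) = 8.89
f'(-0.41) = 7.18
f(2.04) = 32.48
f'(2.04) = 12.08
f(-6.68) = 3.18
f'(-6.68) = -5.36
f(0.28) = 14.32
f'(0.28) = 8.56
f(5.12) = 79.17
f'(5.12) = 18.24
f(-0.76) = 6.50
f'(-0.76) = 6.48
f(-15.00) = 117.00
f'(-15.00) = -22.00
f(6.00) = 96.00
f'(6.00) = 20.00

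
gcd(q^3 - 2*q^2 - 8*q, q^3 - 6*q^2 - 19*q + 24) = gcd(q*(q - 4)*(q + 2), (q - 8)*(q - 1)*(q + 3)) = 1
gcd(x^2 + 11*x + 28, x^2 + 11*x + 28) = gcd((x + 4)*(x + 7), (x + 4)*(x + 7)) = x^2 + 11*x + 28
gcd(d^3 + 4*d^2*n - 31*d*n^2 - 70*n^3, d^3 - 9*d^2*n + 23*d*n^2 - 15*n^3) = d - 5*n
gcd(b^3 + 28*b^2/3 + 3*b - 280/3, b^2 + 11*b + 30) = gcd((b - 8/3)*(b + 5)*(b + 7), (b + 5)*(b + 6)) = b + 5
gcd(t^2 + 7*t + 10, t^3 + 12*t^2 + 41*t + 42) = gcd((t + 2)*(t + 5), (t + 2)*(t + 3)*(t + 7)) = t + 2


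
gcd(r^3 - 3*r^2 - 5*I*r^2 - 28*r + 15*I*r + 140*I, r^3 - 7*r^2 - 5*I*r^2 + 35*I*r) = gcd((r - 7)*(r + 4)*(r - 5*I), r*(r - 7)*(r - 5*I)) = r^2 + r*(-7 - 5*I) + 35*I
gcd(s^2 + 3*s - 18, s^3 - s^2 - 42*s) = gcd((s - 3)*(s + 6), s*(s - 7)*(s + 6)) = s + 6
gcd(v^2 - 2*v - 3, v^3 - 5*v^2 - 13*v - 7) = v + 1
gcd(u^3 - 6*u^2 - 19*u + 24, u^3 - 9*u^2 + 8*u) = u^2 - 9*u + 8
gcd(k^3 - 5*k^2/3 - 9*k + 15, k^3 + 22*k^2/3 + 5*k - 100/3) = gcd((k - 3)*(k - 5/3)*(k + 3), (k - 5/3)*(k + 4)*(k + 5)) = k - 5/3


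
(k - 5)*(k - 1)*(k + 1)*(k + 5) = k^4 - 26*k^2 + 25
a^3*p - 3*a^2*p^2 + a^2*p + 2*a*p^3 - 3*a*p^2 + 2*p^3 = (a - 2*p)*(a - p)*(a*p + p)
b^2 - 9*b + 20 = (b - 5)*(b - 4)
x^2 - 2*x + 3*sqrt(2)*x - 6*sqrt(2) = (x - 2)*(x + 3*sqrt(2))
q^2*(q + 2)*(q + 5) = q^4 + 7*q^3 + 10*q^2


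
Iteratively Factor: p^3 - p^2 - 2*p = (p + 1)*(p^2 - 2*p) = (p - 2)*(p + 1)*(p)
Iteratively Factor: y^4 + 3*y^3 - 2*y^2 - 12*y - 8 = (y + 1)*(y^3 + 2*y^2 - 4*y - 8) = (y + 1)*(y + 2)*(y^2 - 4) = (y + 1)*(y + 2)^2*(y - 2)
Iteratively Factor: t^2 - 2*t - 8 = (t + 2)*(t - 4)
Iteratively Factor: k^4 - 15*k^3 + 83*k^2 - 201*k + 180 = (k - 5)*(k^3 - 10*k^2 + 33*k - 36) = (k - 5)*(k - 3)*(k^2 - 7*k + 12) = (k - 5)*(k - 4)*(k - 3)*(k - 3)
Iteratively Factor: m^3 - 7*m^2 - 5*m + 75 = (m - 5)*(m^2 - 2*m - 15) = (m - 5)^2*(m + 3)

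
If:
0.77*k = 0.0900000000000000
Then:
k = 0.12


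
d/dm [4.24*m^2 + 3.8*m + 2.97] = 8.48*m + 3.8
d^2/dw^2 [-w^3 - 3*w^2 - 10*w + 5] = -6*w - 6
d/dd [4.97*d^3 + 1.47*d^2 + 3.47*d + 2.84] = 14.91*d^2 + 2.94*d + 3.47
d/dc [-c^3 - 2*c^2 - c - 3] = -3*c^2 - 4*c - 1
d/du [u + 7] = 1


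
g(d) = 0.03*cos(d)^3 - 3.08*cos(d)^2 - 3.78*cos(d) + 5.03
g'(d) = -0.09*sin(d)*cos(d)^2 + 6.16*sin(d)*cos(d) + 3.78*sin(d)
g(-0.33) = -1.28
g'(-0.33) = -3.09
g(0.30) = -1.37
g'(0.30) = 2.83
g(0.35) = -1.21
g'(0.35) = 3.25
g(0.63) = -0.02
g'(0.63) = 5.12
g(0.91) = 1.56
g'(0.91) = 5.94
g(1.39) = 4.25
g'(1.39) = 4.81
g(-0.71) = 0.41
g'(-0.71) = -5.48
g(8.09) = 5.75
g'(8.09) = 2.27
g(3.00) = 5.72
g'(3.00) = -0.34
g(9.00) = 5.89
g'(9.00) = -0.79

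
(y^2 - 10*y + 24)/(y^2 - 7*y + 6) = (y - 4)/(y - 1)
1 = 1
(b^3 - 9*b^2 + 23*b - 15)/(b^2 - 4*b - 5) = (b^2 - 4*b + 3)/(b + 1)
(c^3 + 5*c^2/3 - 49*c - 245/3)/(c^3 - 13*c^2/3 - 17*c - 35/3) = (c + 7)/(c + 1)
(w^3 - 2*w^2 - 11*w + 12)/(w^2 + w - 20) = (w^2 + 2*w - 3)/(w + 5)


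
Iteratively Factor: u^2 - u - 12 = (u - 4)*(u + 3)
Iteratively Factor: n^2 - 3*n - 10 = (n - 5)*(n + 2)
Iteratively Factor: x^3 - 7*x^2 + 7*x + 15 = (x + 1)*(x^2 - 8*x + 15) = (x - 3)*(x + 1)*(x - 5)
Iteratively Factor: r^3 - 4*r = (r + 2)*(r^2 - 2*r) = r*(r + 2)*(r - 2)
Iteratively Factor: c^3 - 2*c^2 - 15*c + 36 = (c - 3)*(c^2 + c - 12) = (c - 3)*(c + 4)*(c - 3)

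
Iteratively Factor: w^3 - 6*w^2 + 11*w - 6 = (w - 1)*(w^2 - 5*w + 6) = (w - 2)*(w - 1)*(w - 3)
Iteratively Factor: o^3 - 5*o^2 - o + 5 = (o + 1)*(o^2 - 6*o + 5) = (o - 5)*(o + 1)*(o - 1)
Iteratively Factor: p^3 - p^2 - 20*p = (p + 4)*(p^2 - 5*p) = (p - 5)*(p + 4)*(p)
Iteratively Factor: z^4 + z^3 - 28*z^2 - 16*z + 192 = (z - 3)*(z^3 + 4*z^2 - 16*z - 64) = (z - 3)*(z + 4)*(z^2 - 16) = (z - 3)*(z + 4)^2*(z - 4)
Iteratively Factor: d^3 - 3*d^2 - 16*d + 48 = (d - 4)*(d^2 + d - 12) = (d - 4)*(d - 3)*(d + 4)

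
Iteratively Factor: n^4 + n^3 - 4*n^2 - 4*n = (n + 2)*(n^3 - n^2 - 2*n) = (n + 1)*(n + 2)*(n^2 - 2*n) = n*(n + 1)*(n + 2)*(n - 2)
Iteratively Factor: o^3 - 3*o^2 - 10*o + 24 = (o - 4)*(o^2 + o - 6) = (o - 4)*(o - 2)*(o + 3)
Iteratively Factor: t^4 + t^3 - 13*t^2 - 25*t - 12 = (t + 1)*(t^3 - 13*t - 12) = (t + 1)*(t + 3)*(t^2 - 3*t - 4) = (t + 1)^2*(t + 3)*(t - 4)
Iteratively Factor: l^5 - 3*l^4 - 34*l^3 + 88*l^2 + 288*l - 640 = (l - 4)*(l^4 + l^3 - 30*l^2 - 32*l + 160) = (l - 4)*(l + 4)*(l^3 - 3*l^2 - 18*l + 40) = (l - 5)*(l - 4)*(l + 4)*(l^2 + 2*l - 8) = (l - 5)*(l - 4)*(l + 4)^2*(l - 2)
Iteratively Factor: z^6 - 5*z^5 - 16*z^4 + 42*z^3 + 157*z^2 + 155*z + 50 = (z - 5)*(z^5 - 16*z^3 - 38*z^2 - 33*z - 10) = (z - 5)*(z + 1)*(z^4 - z^3 - 15*z^2 - 23*z - 10) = (z - 5)*(z + 1)*(z + 2)*(z^3 - 3*z^2 - 9*z - 5) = (z - 5)^2*(z + 1)*(z + 2)*(z^2 + 2*z + 1) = (z - 5)^2*(z + 1)^2*(z + 2)*(z + 1)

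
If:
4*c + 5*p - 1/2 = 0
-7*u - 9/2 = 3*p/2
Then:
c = 35*u/6 + 31/8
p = -14*u/3 - 3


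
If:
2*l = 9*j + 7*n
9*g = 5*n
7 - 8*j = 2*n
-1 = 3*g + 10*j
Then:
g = 13/2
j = -41/20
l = 1269/40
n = 117/10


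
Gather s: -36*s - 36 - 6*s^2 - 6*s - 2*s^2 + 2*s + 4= -8*s^2 - 40*s - 32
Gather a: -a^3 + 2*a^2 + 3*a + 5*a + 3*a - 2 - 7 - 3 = -a^3 + 2*a^2 + 11*a - 12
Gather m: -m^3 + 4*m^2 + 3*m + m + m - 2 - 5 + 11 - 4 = -m^3 + 4*m^2 + 5*m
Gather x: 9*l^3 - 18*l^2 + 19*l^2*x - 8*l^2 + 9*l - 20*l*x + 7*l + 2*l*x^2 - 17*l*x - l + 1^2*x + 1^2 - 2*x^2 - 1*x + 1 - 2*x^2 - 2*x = 9*l^3 - 26*l^2 + 15*l + x^2*(2*l - 4) + x*(19*l^2 - 37*l - 2) + 2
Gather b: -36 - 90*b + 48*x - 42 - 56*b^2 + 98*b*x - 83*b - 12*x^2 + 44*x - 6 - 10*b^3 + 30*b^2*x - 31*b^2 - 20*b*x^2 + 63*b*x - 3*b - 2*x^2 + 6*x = -10*b^3 + b^2*(30*x - 87) + b*(-20*x^2 + 161*x - 176) - 14*x^2 + 98*x - 84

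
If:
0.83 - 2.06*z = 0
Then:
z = 0.40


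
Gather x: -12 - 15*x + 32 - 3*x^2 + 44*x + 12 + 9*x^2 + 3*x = 6*x^2 + 32*x + 32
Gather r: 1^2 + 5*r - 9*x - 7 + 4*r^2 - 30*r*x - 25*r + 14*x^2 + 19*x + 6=4*r^2 + r*(-30*x - 20) + 14*x^2 + 10*x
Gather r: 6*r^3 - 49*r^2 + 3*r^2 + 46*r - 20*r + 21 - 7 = 6*r^3 - 46*r^2 + 26*r + 14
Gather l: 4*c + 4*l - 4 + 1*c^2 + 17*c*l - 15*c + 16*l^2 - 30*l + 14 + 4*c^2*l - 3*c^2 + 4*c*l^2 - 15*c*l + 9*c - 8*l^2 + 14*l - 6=-2*c^2 - 2*c + l^2*(4*c + 8) + l*(4*c^2 + 2*c - 12) + 4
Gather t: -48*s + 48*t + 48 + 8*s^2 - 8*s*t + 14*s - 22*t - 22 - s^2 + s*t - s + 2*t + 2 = 7*s^2 - 35*s + t*(28 - 7*s) + 28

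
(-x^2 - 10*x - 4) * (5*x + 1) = -5*x^3 - 51*x^2 - 30*x - 4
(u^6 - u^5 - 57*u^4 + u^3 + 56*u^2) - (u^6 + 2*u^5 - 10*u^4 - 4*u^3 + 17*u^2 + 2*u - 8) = -3*u^5 - 47*u^4 + 5*u^3 + 39*u^2 - 2*u + 8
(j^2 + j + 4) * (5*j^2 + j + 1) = 5*j^4 + 6*j^3 + 22*j^2 + 5*j + 4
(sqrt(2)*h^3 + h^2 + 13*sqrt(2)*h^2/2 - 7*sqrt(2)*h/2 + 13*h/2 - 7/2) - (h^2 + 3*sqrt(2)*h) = sqrt(2)*h^3 + 13*sqrt(2)*h^2/2 - 13*sqrt(2)*h/2 + 13*h/2 - 7/2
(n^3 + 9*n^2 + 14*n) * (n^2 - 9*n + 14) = n^5 - 53*n^3 + 196*n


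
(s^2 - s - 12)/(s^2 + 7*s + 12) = (s - 4)/(s + 4)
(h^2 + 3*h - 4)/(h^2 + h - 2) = (h + 4)/(h + 2)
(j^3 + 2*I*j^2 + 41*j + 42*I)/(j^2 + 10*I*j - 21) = (j^2 - 5*I*j + 6)/(j + 3*I)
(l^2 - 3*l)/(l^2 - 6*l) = (l - 3)/(l - 6)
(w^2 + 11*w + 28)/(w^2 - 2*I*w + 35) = (w^2 + 11*w + 28)/(w^2 - 2*I*w + 35)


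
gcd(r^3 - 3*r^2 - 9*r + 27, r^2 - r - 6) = r - 3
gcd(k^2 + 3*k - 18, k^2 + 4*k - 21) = k - 3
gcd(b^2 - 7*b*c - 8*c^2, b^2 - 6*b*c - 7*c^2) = b + c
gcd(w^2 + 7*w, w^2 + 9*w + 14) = w + 7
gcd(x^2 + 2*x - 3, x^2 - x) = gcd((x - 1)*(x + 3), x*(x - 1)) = x - 1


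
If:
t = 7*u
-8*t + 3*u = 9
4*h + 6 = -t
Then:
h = -255/212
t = -63/53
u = -9/53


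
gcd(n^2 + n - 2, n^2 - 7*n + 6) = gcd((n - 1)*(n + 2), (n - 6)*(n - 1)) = n - 1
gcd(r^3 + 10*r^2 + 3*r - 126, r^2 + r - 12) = r - 3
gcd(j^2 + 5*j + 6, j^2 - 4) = j + 2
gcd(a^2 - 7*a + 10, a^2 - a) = 1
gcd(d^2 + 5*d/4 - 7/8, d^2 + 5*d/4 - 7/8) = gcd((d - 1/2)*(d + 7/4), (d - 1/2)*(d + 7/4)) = d^2 + 5*d/4 - 7/8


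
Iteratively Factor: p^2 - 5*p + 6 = (p - 2)*(p - 3)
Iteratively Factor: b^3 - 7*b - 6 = (b + 2)*(b^2 - 2*b - 3) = (b + 1)*(b + 2)*(b - 3)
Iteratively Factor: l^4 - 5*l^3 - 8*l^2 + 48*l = (l - 4)*(l^3 - l^2 - 12*l) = (l - 4)^2*(l^2 + 3*l) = (l - 4)^2*(l + 3)*(l)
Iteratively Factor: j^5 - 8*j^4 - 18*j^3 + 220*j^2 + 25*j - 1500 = (j - 5)*(j^4 - 3*j^3 - 33*j^2 + 55*j + 300) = (j - 5)^2*(j^3 + 2*j^2 - 23*j - 60) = (j - 5)^2*(j + 3)*(j^2 - j - 20) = (j - 5)^3*(j + 3)*(j + 4)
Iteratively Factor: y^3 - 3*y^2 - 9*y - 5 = (y - 5)*(y^2 + 2*y + 1) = (y - 5)*(y + 1)*(y + 1)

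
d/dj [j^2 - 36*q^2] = 2*j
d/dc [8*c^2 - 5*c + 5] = 16*c - 5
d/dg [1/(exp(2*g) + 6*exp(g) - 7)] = 2*(-exp(g) - 3)*exp(g)/(exp(2*g) + 6*exp(g) - 7)^2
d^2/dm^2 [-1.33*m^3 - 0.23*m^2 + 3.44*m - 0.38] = -7.98*m - 0.46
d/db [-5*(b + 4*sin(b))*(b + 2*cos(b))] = 5*(b + 4*sin(b))*(2*sin(b) - 1) - 5*(b + 2*cos(b))*(4*cos(b) + 1)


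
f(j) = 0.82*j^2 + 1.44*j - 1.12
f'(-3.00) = -3.48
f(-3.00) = 1.94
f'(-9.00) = -13.32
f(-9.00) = 52.34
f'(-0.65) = 0.37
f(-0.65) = -1.71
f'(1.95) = 4.64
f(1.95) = 4.81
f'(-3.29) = -3.96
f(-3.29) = 3.02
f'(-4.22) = -5.48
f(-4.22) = 7.41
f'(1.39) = 3.72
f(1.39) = 2.47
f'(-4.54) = -6.01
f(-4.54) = 9.24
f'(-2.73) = -3.04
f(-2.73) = 1.06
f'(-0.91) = -0.05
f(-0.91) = -1.75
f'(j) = 1.64*j + 1.44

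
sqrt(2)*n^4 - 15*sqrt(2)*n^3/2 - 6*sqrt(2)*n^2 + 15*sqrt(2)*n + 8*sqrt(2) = (n - 8)*(n - sqrt(2))*(n + sqrt(2))*(sqrt(2)*n + sqrt(2)/2)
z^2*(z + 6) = z^3 + 6*z^2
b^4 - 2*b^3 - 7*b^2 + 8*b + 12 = (b - 3)*(b - 2)*(b + 1)*(b + 2)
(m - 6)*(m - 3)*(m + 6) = m^3 - 3*m^2 - 36*m + 108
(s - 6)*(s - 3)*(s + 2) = s^3 - 7*s^2 + 36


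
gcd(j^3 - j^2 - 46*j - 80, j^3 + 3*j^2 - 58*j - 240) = j^2 - 3*j - 40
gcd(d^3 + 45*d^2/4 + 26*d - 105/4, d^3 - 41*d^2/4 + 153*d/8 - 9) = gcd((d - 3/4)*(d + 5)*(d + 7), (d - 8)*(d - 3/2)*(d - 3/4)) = d - 3/4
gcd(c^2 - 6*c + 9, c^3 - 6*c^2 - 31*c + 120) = c - 3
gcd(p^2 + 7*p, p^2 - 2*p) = p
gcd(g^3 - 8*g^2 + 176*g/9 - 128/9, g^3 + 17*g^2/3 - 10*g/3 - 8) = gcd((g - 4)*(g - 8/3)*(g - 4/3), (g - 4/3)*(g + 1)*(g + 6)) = g - 4/3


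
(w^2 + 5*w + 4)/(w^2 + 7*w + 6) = (w + 4)/(w + 6)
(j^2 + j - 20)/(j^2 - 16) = (j + 5)/(j + 4)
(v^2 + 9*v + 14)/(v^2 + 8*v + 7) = (v + 2)/(v + 1)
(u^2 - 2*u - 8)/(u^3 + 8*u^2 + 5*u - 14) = (u - 4)/(u^2 + 6*u - 7)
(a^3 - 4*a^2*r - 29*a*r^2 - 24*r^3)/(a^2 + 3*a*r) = a - 7*r - 8*r^2/a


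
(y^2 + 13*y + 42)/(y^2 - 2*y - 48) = (y + 7)/(y - 8)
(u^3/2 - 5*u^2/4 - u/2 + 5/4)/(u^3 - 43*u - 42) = (2*u^2 - 7*u + 5)/(4*(u^2 - u - 42))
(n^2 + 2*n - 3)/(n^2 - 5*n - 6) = (-n^2 - 2*n + 3)/(-n^2 + 5*n + 6)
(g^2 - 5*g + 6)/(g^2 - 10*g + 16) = (g - 3)/(g - 8)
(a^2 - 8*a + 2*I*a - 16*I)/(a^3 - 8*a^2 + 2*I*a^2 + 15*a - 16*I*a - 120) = (a + 2*I)/(a^2 + 2*I*a + 15)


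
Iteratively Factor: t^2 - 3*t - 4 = (t + 1)*(t - 4)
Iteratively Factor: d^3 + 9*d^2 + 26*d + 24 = (d + 4)*(d^2 + 5*d + 6) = (d + 2)*(d + 4)*(d + 3)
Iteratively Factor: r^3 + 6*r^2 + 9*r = (r + 3)*(r^2 + 3*r) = (r + 3)^2*(r)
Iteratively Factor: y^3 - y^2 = (y)*(y^2 - y) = y*(y - 1)*(y)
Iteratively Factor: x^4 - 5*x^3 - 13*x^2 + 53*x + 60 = (x - 4)*(x^3 - x^2 - 17*x - 15) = (x - 4)*(x + 1)*(x^2 - 2*x - 15) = (x - 4)*(x + 1)*(x + 3)*(x - 5)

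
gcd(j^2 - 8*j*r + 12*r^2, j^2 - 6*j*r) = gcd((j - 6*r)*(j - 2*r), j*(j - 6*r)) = -j + 6*r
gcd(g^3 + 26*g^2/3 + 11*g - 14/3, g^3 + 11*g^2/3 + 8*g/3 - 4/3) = g^2 + 5*g/3 - 2/3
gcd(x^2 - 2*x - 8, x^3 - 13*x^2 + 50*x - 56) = x - 4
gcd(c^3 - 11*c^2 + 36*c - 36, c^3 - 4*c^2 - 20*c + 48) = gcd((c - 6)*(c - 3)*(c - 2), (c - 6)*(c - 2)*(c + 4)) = c^2 - 8*c + 12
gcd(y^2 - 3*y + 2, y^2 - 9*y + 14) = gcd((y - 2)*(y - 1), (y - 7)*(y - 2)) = y - 2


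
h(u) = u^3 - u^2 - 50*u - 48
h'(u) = 3*u^2 - 2*u - 50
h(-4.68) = 61.59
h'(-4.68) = 25.07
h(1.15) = -105.30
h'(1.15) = -48.33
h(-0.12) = -42.02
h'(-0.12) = -49.72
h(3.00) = -180.00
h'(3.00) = -29.00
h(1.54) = -123.72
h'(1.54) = -45.97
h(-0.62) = -17.62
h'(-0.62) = -47.61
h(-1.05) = 2.24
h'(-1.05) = -44.59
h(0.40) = -68.10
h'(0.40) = -50.32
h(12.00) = 936.00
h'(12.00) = 358.00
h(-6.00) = 0.00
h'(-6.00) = 70.00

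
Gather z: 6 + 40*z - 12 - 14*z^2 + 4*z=-14*z^2 + 44*z - 6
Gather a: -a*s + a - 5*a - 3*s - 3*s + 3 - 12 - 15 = a*(-s - 4) - 6*s - 24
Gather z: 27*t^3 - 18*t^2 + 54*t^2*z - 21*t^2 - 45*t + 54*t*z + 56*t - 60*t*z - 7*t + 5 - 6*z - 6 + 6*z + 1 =27*t^3 - 39*t^2 + 4*t + z*(54*t^2 - 6*t)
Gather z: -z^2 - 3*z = -z^2 - 3*z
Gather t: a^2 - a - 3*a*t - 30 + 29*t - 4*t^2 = a^2 - a - 4*t^2 + t*(29 - 3*a) - 30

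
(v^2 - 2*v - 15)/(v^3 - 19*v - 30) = 1/(v + 2)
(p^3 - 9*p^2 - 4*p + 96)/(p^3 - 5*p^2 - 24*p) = (p - 4)/p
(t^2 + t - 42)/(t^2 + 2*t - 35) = (t - 6)/(t - 5)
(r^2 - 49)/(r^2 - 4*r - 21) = (r + 7)/(r + 3)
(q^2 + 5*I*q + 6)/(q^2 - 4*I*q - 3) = (q + 6*I)/(q - 3*I)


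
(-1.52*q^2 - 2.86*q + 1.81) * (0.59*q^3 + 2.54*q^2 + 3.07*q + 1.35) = -0.8968*q^5 - 5.5482*q^4 - 10.8629*q^3 - 6.2348*q^2 + 1.6957*q + 2.4435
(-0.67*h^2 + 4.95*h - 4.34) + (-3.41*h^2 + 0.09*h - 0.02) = -4.08*h^2 + 5.04*h - 4.36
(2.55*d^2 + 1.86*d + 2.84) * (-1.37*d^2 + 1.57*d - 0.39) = -3.4935*d^4 + 1.4553*d^3 - 1.9651*d^2 + 3.7334*d - 1.1076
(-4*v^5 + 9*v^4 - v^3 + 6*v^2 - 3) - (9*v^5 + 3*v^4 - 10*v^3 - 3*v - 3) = -13*v^5 + 6*v^4 + 9*v^3 + 6*v^2 + 3*v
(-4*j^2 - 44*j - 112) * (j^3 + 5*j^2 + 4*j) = -4*j^5 - 64*j^4 - 348*j^3 - 736*j^2 - 448*j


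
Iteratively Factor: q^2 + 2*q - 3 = (q + 3)*(q - 1)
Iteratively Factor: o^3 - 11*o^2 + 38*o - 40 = (o - 2)*(o^2 - 9*o + 20) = (o - 4)*(o - 2)*(o - 5)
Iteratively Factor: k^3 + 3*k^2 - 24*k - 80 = (k + 4)*(k^2 - k - 20) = (k - 5)*(k + 4)*(k + 4)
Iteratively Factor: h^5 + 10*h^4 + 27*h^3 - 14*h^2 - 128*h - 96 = (h + 4)*(h^4 + 6*h^3 + 3*h^2 - 26*h - 24) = (h - 2)*(h + 4)*(h^3 + 8*h^2 + 19*h + 12) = (h - 2)*(h + 4)^2*(h^2 + 4*h + 3) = (h - 2)*(h + 1)*(h + 4)^2*(h + 3)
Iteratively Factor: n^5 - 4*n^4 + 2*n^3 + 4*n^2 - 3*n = (n + 1)*(n^4 - 5*n^3 + 7*n^2 - 3*n) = (n - 3)*(n + 1)*(n^3 - 2*n^2 + n) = n*(n - 3)*(n + 1)*(n^2 - 2*n + 1) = n*(n - 3)*(n - 1)*(n + 1)*(n - 1)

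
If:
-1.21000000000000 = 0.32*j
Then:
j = -3.78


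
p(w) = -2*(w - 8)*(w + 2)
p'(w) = 12 - 4*w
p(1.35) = 44.56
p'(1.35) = 6.60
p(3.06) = 49.99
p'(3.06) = -0.24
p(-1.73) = 5.25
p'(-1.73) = 18.92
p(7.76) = 4.68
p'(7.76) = -19.04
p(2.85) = 49.96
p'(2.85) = 0.60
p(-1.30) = 13.02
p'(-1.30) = 17.20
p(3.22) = 49.90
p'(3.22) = -0.88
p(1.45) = 45.20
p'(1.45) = 6.20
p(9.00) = -22.00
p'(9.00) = -24.00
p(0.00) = 32.00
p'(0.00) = 12.00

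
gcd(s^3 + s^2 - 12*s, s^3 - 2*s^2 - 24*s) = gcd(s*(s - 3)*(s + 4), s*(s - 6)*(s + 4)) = s^2 + 4*s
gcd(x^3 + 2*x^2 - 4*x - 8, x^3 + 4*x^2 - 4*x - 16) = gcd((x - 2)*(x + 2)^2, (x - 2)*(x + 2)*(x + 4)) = x^2 - 4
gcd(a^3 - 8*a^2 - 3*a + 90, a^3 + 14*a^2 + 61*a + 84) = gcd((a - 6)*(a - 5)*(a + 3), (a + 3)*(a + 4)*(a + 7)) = a + 3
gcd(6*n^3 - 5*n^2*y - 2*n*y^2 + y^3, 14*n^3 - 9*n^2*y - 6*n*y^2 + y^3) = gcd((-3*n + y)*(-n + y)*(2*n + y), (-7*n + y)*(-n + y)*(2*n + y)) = -2*n^2 + n*y + y^2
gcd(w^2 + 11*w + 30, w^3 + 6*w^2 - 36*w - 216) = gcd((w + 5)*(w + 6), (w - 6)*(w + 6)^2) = w + 6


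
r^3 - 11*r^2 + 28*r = r*(r - 7)*(r - 4)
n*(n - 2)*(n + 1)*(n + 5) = n^4 + 4*n^3 - 7*n^2 - 10*n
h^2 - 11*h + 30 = (h - 6)*(h - 5)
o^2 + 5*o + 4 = (o + 1)*(o + 4)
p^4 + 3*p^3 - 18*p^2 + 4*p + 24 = (p - 2)^2*(p + 1)*(p + 6)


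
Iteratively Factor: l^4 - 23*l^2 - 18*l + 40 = (l - 5)*(l^3 + 5*l^2 + 2*l - 8) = (l - 5)*(l - 1)*(l^2 + 6*l + 8) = (l - 5)*(l - 1)*(l + 4)*(l + 2)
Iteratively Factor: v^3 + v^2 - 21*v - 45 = (v + 3)*(v^2 - 2*v - 15) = (v - 5)*(v + 3)*(v + 3)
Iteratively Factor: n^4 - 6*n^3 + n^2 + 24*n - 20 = (n - 1)*(n^3 - 5*n^2 - 4*n + 20) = (n - 1)*(n + 2)*(n^2 - 7*n + 10) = (n - 2)*(n - 1)*(n + 2)*(n - 5)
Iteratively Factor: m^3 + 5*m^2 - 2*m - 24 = (m - 2)*(m^2 + 7*m + 12) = (m - 2)*(m + 3)*(m + 4)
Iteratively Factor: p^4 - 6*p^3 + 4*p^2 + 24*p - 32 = (p + 2)*(p^3 - 8*p^2 + 20*p - 16) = (p - 4)*(p + 2)*(p^2 - 4*p + 4) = (p - 4)*(p - 2)*(p + 2)*(p - 2)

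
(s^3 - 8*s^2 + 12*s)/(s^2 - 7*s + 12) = s*(s^2 - 8*s + 12)/(s^2 - 7*s + 12)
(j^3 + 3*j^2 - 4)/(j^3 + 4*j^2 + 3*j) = (j^3 + 3*j^2 - 4)/(j*(j^2 + 4*j + 3))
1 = 1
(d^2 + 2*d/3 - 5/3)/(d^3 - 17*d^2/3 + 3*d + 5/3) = (3*d + 5)/(3*d^2 - 14*d - 5)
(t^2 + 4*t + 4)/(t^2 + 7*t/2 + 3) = 2*(t + 2)/(2*t + 3)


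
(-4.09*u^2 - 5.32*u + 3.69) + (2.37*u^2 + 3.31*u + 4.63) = -1.72*u^2 - 2.01*u + 8.32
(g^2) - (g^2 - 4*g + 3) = 4*g - 3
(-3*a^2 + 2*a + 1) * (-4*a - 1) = 12*a^3 - 5*a^2 - 6*a - 1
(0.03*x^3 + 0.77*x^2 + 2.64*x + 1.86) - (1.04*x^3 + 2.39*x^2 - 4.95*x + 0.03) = -1.01*x^3 - 1.62*x^2 + 7.59*x + 1.83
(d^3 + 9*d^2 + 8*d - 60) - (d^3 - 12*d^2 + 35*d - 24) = 21*d^2 - 27*d - 36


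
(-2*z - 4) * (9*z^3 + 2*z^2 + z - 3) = -18*z^4 - 40*z^3 - 10*z^2 + 2*z + 12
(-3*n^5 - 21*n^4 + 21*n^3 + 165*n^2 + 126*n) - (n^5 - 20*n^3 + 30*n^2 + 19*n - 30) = -4*n^5 - 21*n^4 + 41*n^3 + 135*n^2 + 107*n + 30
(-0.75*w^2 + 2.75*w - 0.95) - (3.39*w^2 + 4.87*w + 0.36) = -4.14*w^2 - 2.12*w - 1.31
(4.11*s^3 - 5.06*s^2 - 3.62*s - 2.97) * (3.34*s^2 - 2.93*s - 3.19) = 13.7274*s^5 - 28.9427*s^4 - 10.3759*s^3 + 16.8282*s^2 + 20.2499*s + 9.4743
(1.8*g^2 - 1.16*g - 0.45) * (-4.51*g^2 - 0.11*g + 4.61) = -8.118*g^4 + 5.0336*g^3 + 10.4551*g^2 - 5.2981*g - 2.0745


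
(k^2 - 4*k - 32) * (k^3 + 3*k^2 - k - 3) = k^5 - k^4 - 45*k^3 - 95*k^2 + 44*k + 96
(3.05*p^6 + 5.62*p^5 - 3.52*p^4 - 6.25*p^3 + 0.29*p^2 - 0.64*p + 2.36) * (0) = 0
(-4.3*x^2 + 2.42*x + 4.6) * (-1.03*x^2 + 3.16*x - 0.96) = 4.429*x^4 - 16.0806*x^3 + 7.0372*x^2 + 12.2128*x - 4.416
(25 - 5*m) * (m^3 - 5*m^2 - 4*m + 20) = -5*m^4 + 50*m^3 - 105*m^2 - 200*m + 500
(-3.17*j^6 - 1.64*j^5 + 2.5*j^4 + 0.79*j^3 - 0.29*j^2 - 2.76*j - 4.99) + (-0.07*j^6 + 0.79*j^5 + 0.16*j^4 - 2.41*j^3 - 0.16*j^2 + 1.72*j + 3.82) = -3.24*j^6 - 0.85*j^5 + 2.66*j^4 - 1.62*j^3 - 0.45*j^2 - 1.04*j - 1.17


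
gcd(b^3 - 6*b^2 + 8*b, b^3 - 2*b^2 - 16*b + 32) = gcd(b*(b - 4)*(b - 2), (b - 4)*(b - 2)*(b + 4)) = b^2 - 6*b + 8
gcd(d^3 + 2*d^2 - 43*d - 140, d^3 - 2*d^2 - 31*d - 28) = d^2 - 3*d - 28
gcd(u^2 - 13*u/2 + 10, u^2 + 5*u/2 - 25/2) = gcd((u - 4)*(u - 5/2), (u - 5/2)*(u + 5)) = u - 5/2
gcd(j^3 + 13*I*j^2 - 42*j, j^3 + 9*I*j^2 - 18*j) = j^2 + 6*I*j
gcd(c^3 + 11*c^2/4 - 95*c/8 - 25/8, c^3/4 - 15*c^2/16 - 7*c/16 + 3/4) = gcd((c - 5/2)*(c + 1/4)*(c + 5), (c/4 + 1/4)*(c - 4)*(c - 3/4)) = 1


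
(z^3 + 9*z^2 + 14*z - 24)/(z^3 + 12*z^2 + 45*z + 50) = (z^3 + 9*z^2 + 14*z - 24)/(z^3 + 12*z^2 + 45*z + 50)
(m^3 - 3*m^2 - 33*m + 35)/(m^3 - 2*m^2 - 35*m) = (m - 1)/m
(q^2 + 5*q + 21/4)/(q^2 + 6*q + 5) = (q^2 + 5*q + 21/4)/(q^2 + 6*q + 5)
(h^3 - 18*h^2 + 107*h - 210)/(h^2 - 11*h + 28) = (h^2 - 11*h + 30)/(h - 4)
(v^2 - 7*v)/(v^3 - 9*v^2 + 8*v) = (v - 7)/(v^2 - 9*v + 8)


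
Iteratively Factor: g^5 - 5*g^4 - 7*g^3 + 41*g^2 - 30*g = (g - 1)*(g^4 - 4*g^3 - 11*g^2 + 30*g) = (g - 2)*(g - 1)*(g^3 - 2*g^2 - 15*g) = g*(g - 2)*(g - 1)*(g^2 - 2*g - 15) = g*(g - 2)*(g - 1)*(g + 3)*(g - 5)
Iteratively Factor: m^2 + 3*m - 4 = (m - 1)*(m + 4)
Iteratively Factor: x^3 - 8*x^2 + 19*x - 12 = (x - 4)*(x^2 - 4*x + 3) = (x - 4)*(x - 3)*(x - 1)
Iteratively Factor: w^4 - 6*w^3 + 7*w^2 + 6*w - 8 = (w - 4)*(w^3 - 2*w^2 - w + 2) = (w - 4)*(w + 1)*(w^2 - 3*w + 2) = (w - 4)*(w - 2)*(w + 1)*(w - 1)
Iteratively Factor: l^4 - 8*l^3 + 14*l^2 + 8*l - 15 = (l + 1)*(l^3 - 9*l^2 + 23*l - 15) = (l - 3)*(l + 1)*(l^2 - 6*l + 5) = (l - 5)*(l - 3)*(l + 1)*(l - 1)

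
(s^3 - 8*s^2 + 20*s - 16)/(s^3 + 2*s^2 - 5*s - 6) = (s^2 - 6*s + 8)/(s^2 + 4*s + 3)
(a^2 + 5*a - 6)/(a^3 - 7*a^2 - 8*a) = (-a^2 - 5*a + 6)/(a*(-a^2 + 7*a + 8))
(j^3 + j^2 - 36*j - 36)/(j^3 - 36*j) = (j + 1)/j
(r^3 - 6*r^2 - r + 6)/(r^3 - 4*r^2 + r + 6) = (r^2 - 7*r + 6)/(r^2 - 5*r + 6)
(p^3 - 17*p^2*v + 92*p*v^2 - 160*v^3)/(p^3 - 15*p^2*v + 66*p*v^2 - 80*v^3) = (p - 4*v)/(p - 2*v)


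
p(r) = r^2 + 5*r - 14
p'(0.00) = 5.00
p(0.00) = -14.00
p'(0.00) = 5.00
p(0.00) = -14.00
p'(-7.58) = -10.16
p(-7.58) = 5.56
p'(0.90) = 6.80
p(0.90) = -8.69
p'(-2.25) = 0.50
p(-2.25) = -20.19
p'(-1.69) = 1.62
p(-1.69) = -19.59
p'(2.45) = 9.90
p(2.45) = 4.25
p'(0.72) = 6.44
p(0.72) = -9.88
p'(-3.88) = -2.76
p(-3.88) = -18.35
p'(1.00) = 7.00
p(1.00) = -8.00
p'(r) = 2*r + 5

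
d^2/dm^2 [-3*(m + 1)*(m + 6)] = -6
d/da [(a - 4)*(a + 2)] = 2*a - 2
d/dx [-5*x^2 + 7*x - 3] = 7 - 10*x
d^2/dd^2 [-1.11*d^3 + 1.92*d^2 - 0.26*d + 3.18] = 3.84 - 6.66*d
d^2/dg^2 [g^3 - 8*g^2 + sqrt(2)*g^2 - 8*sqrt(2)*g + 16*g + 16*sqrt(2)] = 6*g - 16 + 2*sqrt(2)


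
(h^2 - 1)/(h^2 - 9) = (h^2 - 1)/(h^2 - 9)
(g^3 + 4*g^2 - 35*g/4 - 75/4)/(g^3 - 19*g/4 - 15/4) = (g + 5)/(g + 1)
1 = 1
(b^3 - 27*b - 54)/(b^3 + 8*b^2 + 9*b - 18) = (b^2 - 3*b - 18)/(b^2 + 5*b - 6)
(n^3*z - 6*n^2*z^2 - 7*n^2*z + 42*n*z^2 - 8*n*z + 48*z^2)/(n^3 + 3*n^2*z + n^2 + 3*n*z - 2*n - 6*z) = z*(n^3 - 6*n^2*z - 7*n^2 + 42*n*z - 8*n + 48*z)/(n^3 + 3*n^2*z + n^2 + 3*n*z - 2*n - 6*z)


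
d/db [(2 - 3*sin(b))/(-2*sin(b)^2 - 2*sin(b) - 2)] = (-3*sin(b)^2 + 4*sin(b) + 5)*cos(b)/(2*(sin(b)^2 + sin(b) + 1)^2)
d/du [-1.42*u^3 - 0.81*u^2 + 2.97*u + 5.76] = -4.26*u^2 - 1.62*u + 2.97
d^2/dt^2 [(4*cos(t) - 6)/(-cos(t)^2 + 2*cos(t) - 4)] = 8*(-9*(1 - cos(2*t))^2*cos(t) + 4*(1 - cos(2*t))^2 + 13*cos(t) - 54*cos(2*t) + 9*cos(3*t) + 2*cos(5*t) - 6)/(4*cos(t) - cos(2*t) - 9)^3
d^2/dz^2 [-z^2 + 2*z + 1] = -2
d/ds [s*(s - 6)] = 2*s - 6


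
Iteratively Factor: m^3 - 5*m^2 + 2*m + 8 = (m + 1)*(m^2 - 6*m + 8) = (m - 4)*(m + 1)*(m - 2)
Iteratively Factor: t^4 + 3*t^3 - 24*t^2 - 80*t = (t - 5)*(t^3 + 8*t^2 + 16*t) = t*(t - 5)*(t^2 + 8*t + 16) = t*(t - 5)*(t + 4)*(t + 4)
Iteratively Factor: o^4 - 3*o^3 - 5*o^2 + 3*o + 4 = (o - 4)*(o^3 + o^2 - o - 1) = (o - 4)*(o - 1)*(o^2 + 2*o + 1) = (o - 4)*(o - 1)*(o + 1)*(o + 1)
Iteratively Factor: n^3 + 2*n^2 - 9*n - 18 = (n - 3)*(n^2 + 5*n + 6) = (n - 3)*(n + 3)*(n + 2)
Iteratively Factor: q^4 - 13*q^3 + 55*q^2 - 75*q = (q - 5)*(q^3 - 8*q^2 + 15*q) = q*(q - 5)*(q^2 - 8*q + 15) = q*(q - 5)^2*(q - 3)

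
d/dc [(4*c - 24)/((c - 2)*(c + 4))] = 4*(-c^2 + 12*c + 4)/(c^4 + 4*c^3 - 12*c^2 - 32*c + 64)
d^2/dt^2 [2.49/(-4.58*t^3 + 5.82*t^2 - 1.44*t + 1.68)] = ((68.4252*t - 28.9836)*(4.58*t^3 - 5.82*t^2 + 1.44*t - 1.68) - 2.49*(13.74*t^2 - 11.64*t + 1.44)*(27.48*t^2 - 23.28*t + 2.88))/(4.58*t^3 - 5.82*t^2 + 1.44*t - 1.68)^3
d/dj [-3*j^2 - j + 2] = -6*j - 1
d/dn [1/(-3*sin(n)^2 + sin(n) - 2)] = (6*sin(n) - 1)*cos(n)/(3*sin(n)^2 - sin(n) + 2)^2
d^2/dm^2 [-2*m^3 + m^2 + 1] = 2 - 12*m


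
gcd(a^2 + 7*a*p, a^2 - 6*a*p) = a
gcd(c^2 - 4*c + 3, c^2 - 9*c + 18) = c - 3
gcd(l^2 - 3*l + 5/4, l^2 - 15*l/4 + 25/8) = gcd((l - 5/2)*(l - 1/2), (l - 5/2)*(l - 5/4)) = l - 5/2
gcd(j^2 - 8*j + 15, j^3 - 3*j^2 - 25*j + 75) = j^2 - 8*j + 15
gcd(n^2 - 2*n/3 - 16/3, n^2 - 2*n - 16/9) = n - 8/3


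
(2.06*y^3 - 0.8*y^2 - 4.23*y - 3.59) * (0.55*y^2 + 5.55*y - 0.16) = 1.133*y^5 + 10.993*y^4 - 7.0961*y^3 - 25.323*y^2 - 19.2477*y + 0.5744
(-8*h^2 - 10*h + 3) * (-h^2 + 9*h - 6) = 8*h^4 - 62*h^3 - 45*h^2 + 87*h - 18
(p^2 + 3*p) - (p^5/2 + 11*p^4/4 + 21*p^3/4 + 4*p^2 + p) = -p^5/2 - 11*p^4/4 - 21*p^3/4 - 3*p^2 + 2*p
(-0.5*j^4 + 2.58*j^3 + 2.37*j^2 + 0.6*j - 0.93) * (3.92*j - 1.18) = -1.96*j^5 + 10.7036*j^4 + 6.246*j^3 - 0.4446*j^2 - 4.3536*j + 1.0974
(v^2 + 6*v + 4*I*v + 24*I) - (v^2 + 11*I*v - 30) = 6*v - 7*I*v + 30 + 24*I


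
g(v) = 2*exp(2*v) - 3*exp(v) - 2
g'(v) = 4*exp(2*v) - 3*exp(v)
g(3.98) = 5565.59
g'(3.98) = 11295.74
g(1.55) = 28.26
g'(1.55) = 74.66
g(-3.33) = -2.10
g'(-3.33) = -0.10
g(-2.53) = -2.23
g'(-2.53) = -0.21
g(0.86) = 2.08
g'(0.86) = 15.25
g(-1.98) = -2.38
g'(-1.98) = -0.34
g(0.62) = -0.67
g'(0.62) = 8.25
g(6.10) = 396238.73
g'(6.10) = 793819.03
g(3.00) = 744.60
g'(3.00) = 1553.46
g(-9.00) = -2.00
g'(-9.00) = 0.00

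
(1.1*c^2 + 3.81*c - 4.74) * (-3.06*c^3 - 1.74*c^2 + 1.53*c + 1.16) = -3.366*c^5 - 13.5726*c^4 + 9.558*c^3 + 15.3529*c^2 - 2.8326*c - 5.4984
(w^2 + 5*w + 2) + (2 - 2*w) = w^2 + 3*w + 4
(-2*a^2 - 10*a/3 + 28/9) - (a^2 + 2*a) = -3*a^2 - 16*a/3 + 28/9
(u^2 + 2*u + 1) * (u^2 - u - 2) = u^4 + u^3 - 3*u^2 - 5*u - 2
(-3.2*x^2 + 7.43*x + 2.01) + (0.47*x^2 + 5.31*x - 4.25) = -2.73*x^2 + 12.74*x - 2.24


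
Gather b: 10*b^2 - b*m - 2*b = 10*b^2 + b*(-m - 2)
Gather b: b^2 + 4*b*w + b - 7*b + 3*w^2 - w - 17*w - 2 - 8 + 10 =b^2 + b*(4*w - 6) + 3*w^2 - 18*w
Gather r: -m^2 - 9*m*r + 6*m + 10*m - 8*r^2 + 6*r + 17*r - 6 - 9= -m^2 + 16*m - 8*r^2 + r*(23 - 9*m) - 15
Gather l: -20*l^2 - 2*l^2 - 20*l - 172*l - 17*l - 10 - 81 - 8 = -22*l^2 - 209*l - 99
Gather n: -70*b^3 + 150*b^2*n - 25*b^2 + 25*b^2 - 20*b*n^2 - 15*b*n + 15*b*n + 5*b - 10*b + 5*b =-70*b^3 + 150*b^2*n - 20*b*n^2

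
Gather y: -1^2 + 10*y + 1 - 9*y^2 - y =-9*y^2 + 9*y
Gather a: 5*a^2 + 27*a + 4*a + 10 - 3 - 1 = 5*a^2 + 31*a + 6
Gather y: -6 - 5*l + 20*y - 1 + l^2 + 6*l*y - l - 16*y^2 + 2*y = l^2 - 6*l - 16*y^2 + y*(6*l + 22) - 7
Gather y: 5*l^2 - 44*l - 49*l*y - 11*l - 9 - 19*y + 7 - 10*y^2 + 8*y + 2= 5*l^2 - 55*l - 10*y^2 + y*(-49*l - 11)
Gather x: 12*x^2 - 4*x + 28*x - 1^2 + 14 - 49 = 12*x^2 + 24*x - 36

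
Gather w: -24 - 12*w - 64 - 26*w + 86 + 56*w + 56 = 18*w + 54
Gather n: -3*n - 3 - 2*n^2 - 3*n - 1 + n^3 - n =n^3 - 2*n^2 - 7*n - 4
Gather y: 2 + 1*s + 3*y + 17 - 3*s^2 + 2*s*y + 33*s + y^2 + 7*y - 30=-3*s^2 + 34*s + y^2 + y*(2*s + 10) - 11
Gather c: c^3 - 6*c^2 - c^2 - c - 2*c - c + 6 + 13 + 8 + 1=c^3 - 7*c^2 - 4*c + 28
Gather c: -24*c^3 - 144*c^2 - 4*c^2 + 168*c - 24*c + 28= -24*c^3 - 148*c^2 + 144*c + 28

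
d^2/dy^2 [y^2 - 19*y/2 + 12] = 2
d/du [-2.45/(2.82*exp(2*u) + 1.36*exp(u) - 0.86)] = (13.818*exp(u) + 3.332)*exp(u)/(2.82*exp(2*u) + 1.36*exp(u) - 0.86)^2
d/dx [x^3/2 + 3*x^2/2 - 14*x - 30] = 3*x^2/2 + 3*x - 14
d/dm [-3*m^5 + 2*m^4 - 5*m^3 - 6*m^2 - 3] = m*(-15*m^3 + 8*m^2 - 15*m - 12)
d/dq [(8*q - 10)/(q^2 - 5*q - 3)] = 2*(-4*q^2 + 10*q - 37)/(q^4 - 10*q^3 + 19*q^2 + 30*q + 9)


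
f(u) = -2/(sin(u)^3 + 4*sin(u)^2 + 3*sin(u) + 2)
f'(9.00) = -0.78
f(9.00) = -0.50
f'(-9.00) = -0.21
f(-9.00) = -1.46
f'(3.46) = -0.74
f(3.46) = -1.41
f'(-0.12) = 1.44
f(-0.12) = -1.18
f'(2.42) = -0.40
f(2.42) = -0.33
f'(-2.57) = 0.39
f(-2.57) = -1.44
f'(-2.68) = -0.03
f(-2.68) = -1.46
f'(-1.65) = 0.08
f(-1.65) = -1.00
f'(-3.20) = -1.45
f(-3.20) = -0.91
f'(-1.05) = -0.54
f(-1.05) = -1.14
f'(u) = -2*(-3*sin(u)^2*cos(u) - 8*sin(u)*cos(u) - 3*cos(u))/(sin(u)^3 + 4*sin(u)^2 + 3*sin(u) + 2)^2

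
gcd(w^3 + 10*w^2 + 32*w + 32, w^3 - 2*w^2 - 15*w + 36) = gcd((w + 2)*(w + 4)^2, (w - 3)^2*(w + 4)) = w + 4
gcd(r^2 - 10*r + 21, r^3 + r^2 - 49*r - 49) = r - 7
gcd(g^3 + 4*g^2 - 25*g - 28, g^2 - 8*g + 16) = g - 4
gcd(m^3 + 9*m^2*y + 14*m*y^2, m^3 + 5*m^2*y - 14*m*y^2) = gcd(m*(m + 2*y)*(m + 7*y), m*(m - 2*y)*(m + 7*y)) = m^2 + 7*m*y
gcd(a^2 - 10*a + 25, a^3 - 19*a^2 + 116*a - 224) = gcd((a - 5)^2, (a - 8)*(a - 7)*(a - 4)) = 1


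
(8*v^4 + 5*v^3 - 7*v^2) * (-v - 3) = -8*v^5 - 29*v^4 - 8*v^3 + 21*v^2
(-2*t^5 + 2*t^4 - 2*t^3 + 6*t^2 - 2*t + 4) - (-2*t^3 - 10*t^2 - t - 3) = -2*t^5 + 2*t^4 + 16*t^2 - t + 7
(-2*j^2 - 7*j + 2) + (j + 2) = -2*j^2 - 6*j + 4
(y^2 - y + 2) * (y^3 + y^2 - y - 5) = y^5 - 2*y^2 + 3*y - 10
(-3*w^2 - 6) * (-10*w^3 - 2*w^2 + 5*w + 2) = 30*w^5 + 6*w^4 + 45*w^3 + 6*w^2 - 30*w - 12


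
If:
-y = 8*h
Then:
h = -y/8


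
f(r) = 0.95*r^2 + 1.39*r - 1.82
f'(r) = 1.9*r + 1.39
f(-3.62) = 5.60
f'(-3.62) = -5.49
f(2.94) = 10.48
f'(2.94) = 6.98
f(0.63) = -0.57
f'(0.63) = 2.59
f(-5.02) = 15.14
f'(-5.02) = -8.15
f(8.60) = 80.40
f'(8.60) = 17.73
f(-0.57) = -2.30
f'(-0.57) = 0.31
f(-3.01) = 2.60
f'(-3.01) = -4.33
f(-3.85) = 6.91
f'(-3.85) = -5.92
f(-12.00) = 118.30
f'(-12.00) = -21.41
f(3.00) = 10.90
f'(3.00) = 7.09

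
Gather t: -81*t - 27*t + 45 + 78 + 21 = 144 - 108*t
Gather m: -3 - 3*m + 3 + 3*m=0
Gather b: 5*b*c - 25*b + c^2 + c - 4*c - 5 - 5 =b*(5*c - 25) + c^2 - 3*c - 10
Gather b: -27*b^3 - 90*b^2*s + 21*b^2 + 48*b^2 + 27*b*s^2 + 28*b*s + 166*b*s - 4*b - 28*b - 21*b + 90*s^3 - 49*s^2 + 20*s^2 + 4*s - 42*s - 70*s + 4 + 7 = -27*b^3 + b^2*(69 - 90*s) + b*(27*s^2 + 194*s - 53) + 90*s^3 - 29*s^2 - 108*s + 11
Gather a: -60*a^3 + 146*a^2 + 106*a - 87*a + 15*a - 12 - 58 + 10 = -60*a^3 + 146*a^2 + 34*a - 60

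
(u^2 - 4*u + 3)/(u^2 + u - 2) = (u - 3)/(u + 2)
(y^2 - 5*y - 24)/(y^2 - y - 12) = (y - 8)/(y - 4)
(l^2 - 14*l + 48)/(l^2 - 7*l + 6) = (l - 8)/(l - 1)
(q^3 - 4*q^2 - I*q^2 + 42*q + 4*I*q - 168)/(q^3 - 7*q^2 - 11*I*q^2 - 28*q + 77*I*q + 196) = (q^2 + q*(-4 + 6*I) - 24*I)/(q^2 + q*(-7 - 4*I) + 28*I)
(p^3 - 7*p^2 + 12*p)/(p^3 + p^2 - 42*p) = (p^2 - 7*p + 12)/(p^2 + p - 42)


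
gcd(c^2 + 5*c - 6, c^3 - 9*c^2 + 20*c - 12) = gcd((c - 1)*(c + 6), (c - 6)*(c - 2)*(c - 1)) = c - 1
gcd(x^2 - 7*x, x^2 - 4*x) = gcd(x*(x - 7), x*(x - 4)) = x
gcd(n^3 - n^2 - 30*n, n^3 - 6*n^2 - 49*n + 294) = n - 6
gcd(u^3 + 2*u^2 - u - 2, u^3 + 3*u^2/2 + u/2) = u + 1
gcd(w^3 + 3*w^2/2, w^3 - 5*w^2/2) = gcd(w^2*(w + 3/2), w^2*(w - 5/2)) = w^2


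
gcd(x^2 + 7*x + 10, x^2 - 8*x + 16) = 1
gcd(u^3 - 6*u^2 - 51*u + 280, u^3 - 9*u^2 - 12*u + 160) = u^2 - 13*u + 40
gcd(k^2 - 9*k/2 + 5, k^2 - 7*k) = 1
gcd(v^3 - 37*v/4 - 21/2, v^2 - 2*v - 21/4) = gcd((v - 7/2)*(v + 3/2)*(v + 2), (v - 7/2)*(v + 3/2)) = v^2 - 2*v - 21/4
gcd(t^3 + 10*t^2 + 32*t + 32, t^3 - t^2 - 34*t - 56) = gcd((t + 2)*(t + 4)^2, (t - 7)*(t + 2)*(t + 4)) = t^2 + 6*t + 8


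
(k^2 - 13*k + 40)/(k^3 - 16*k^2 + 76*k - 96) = (k - 5)/(k^2 - 8*k + 12)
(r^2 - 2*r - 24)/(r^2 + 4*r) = (r - 6)/r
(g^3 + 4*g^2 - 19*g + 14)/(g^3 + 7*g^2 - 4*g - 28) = (g - 1)/(g + 2)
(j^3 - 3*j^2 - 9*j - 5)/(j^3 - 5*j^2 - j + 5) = (j + 1)/(j - 1)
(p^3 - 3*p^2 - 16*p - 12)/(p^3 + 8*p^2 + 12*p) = (p^2 - 5*p - 6)/(p*(p + 6))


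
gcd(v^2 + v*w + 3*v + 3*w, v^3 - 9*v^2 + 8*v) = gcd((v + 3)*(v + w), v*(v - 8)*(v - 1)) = 1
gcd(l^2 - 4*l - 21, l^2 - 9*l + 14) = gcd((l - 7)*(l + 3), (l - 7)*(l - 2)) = l - 7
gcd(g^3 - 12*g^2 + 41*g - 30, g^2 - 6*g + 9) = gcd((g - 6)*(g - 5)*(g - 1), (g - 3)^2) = 1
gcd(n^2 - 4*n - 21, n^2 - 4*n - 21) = n^2 - 4*n - 21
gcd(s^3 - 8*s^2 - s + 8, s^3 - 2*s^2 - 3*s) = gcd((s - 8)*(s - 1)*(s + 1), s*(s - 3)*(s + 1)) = s + 1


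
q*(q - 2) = q^2 - 2*q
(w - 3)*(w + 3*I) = w^2 - 3*w + 3*I*w - 9*I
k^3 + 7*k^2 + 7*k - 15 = (k - 1)*(k + 3)*(k + 5)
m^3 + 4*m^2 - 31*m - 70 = (m - 5)*(m + 2)*(m + 7)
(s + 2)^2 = s^2 + 4*s + 4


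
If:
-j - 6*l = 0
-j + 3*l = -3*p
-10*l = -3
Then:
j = -9/5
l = 3/10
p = -9/10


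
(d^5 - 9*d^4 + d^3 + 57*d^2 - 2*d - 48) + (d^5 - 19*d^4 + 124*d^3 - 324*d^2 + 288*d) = 2*d^5 - 28*d^4 + 125*d^3 - 267*d^2 + 286*d - 48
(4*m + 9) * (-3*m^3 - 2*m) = -12*m^4 - 27*m^3 - 8*m^2 - 18*m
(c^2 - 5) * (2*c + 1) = 2*c^3 + c^2 - 10*c - 5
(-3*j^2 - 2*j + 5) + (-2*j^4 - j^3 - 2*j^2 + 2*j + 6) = -2*j^4 - j^3 - 5*j^2 + 11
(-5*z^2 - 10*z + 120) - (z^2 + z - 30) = -6*z^2 - 11*z + 150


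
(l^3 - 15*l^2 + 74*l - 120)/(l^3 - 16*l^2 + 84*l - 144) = (l - 5)/(l - 6)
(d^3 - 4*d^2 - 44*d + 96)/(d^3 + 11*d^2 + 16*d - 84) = (d - 8)/(d + 7)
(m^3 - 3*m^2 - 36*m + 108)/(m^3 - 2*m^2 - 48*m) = (m^2 - 9*m + 18)/(m*(m - 8))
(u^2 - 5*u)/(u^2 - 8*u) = (u - 5)/(u - 8)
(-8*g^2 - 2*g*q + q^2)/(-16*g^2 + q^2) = (2*g + q)/(4*g + q)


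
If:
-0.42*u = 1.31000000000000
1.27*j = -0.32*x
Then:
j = -0.251968503937008*x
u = -3.12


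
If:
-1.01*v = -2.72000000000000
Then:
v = 2.69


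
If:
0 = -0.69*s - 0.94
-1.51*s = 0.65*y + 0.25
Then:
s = -1.36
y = 2.78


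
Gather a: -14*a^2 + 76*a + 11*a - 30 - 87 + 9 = -14*a^2 + 87*a - 108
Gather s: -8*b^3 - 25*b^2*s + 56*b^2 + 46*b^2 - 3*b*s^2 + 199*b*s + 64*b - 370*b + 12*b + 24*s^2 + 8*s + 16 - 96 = -8*b^3 + 102*b^2 - 294*b + s^2*(24 - 3*b) + s*(-25*b^2 + 199*b + 8) - 80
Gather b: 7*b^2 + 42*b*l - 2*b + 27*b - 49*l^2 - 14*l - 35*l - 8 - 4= 7*b^2 + b*(42*l + 25) - 49*l^2 - 49*l - 12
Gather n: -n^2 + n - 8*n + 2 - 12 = -n^2 - 7*n - 10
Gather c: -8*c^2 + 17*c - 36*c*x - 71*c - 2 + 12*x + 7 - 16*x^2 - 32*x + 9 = -8*c^2 + c*(-36*x - 54) - 16*x^2 - 20*x + 14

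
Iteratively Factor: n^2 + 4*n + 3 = (n + 1)*(n + 3)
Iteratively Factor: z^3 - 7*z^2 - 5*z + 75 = (z - 5)*(z^2 - 2*z - 15) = (z - 5)^2*(z + 3)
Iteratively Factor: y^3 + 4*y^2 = (y)*(y^2 + 4*y) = y*(y + 4)*(y)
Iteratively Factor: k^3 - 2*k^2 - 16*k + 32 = (k + 4)*(k^2 - 6*k + 8) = (k - 4)*(k + 4)*(k - 2)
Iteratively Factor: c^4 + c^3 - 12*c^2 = (c - 3)*(c^3 + 4*c^2) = c*(c - 3)*(c^2 + 4*c) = c*(c - 3)*(c + 4)*(c)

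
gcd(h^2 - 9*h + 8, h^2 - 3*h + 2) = h - 1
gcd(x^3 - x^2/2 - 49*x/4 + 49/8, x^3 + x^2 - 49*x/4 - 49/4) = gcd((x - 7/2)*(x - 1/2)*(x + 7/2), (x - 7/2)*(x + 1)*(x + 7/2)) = x^2 - 49/4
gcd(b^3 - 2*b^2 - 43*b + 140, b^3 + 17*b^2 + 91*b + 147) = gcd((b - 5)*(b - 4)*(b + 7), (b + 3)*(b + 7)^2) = b + 7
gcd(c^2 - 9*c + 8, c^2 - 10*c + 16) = c - 8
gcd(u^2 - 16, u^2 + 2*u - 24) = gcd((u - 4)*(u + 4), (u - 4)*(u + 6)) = u - 4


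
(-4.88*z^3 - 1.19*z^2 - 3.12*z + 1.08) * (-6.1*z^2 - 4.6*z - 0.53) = 29.768*z^5 + 29.707*z^4 + 27.0924*z^3 + 8.3947*z^2 - 3.3144*z - 0.5724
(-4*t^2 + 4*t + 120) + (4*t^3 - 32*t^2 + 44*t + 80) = 4*t^3 - 36*t^2 + 48*t + 200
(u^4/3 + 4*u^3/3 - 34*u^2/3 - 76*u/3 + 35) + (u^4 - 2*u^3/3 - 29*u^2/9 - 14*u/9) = 4*u^4/3 + 2*u^3/3 - 131*u^2/9 - 242*u/9 + 35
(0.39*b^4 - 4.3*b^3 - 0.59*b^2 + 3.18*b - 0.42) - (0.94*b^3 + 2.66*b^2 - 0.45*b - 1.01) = 0.39*b^4 - 5.24*b^3 - 3.25*b^2 + 3.63*b + 0.59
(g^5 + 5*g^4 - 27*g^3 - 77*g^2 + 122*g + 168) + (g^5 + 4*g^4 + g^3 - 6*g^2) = 2*g^5 + 9*g^4 - 26*g^3 - 83*g^2 + 122*g + 168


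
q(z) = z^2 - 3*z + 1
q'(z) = 2*z - 3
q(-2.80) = 17.24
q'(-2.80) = -8.60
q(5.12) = 11.85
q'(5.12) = 7.24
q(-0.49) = 2.71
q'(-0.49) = -3.98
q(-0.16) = 1.51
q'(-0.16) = -3.32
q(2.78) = 0.39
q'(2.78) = 2.56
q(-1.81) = 9.71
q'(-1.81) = -6.62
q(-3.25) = 21.31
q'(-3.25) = -9.50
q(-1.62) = 8.48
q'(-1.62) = -6.24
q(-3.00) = 19.00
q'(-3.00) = -9.00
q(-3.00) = 19.00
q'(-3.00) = -9.00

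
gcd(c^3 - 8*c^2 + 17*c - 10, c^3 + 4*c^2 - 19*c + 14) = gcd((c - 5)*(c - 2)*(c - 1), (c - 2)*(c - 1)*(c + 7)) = c^2 - 3*c + 2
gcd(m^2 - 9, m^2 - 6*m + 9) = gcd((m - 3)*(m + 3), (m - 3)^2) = m - 3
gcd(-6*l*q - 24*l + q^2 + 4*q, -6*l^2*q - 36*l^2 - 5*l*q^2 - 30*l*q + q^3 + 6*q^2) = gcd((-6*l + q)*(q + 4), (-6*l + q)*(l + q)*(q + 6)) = -6*l + q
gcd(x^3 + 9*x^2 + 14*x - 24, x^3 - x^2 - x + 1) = x - 1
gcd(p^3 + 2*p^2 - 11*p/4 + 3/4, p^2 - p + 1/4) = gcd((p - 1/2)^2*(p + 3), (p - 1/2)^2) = p^2 - p + 1/4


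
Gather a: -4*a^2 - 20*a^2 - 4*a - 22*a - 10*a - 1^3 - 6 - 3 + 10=-24*a^2 - 36*a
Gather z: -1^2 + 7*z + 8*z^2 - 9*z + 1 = 8*z^2 - 2*z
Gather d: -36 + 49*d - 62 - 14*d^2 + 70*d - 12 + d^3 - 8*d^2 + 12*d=d^3 - 22*d^2 + 131*d - 110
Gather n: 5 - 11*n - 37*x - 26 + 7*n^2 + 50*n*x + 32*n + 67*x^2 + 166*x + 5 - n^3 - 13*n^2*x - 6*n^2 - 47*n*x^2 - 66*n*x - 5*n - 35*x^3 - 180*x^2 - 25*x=-n^3 + n^2*(1 - 13*x) + n*(-47*x^2 - 16*x + 16) - 35*x^3 - 113*x^2 + 104*x - 16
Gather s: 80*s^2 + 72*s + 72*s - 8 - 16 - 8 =80*s^2 + 144*s - 32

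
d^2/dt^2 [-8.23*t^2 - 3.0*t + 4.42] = -16.4600000000000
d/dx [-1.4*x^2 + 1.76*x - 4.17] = 1.76 - 2.8*x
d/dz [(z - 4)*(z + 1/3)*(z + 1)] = 3*z^2 - 16*z/3 - 5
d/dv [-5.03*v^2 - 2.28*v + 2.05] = -10.06*v - 2.28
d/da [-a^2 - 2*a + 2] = -2*a - 2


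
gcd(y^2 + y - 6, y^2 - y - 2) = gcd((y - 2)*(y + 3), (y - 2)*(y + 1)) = y - 2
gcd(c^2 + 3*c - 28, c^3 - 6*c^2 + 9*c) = 1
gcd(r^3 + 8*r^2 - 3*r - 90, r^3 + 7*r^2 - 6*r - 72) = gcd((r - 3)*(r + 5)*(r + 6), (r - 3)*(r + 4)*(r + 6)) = r^2 + 3*r - 18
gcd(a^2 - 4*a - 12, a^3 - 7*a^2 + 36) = a^2 - 4*a - 12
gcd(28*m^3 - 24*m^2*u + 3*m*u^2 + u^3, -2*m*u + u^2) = -2*m + u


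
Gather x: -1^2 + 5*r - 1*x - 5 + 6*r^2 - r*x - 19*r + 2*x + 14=6*r^2 - 14*r + x*(1 - r) + 8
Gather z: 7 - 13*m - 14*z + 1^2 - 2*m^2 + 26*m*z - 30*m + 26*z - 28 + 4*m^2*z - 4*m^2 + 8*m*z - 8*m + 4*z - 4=-6*m^2 - 51*m + z*(4*m^2 + 34*m + 16) - 24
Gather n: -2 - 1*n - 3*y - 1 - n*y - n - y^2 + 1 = n*(-y - 2) - y^2 - 3*y - 2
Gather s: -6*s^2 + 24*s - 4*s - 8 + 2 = -6*s^2 + 20*s - 6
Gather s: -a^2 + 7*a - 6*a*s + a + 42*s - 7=-a^2 + 8*a + s*(42 - 6*a) - 7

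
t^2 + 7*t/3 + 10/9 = (t + 2/3)*(t + 5/3)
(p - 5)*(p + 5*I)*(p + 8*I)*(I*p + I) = I*p^4 - 13*p^3 - 4*I*p^3 + 52*p^2 - 45*I*p^2 + 65*p + 160*I*p + 200*I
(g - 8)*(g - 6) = g^2 - 14*g + 48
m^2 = m^2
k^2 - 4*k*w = k*(k - 4*w)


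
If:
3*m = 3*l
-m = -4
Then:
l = 4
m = 4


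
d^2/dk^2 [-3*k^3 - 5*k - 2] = -18*k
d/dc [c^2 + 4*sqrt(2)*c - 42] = 2*c + 4*sqrt(2)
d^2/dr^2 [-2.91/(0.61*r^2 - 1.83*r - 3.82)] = (-2.165622*r^2 + 6.496866*r + 2.91*(1.22*r - 1.83)*(2.44*r - 3.66) + 13.561764)/(-0.61*r^2 + 1.83*r + 3.82)^3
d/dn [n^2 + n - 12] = 2*n + 1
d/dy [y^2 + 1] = 2*y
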